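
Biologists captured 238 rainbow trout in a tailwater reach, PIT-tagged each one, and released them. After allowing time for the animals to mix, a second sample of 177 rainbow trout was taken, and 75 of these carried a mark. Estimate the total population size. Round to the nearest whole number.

N = (238 × 177) / 75 = 42126 / 75 ≈ 561.7 → 562

N ≈ 562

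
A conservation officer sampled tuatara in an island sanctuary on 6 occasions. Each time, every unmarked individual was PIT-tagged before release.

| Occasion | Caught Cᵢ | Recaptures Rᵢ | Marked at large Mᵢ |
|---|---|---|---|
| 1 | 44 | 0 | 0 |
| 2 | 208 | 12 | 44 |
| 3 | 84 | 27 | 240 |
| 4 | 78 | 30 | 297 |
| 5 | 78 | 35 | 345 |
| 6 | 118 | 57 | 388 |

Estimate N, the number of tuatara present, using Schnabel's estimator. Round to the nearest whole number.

Σ MᵢCᵢ = 0·44 + 44·208 + 240·84 + 297·78 + 345·78 + 388·118 = 0 + 9152 + 20160 + 23166 + 26910 + 45784 = 125172
Σ Rᵢ = 0 + 12 + 27 + 30 + 35 + 57 = 161
N̂ = 125172 / 161 ≈ 777.47 → 777

N ≈ 777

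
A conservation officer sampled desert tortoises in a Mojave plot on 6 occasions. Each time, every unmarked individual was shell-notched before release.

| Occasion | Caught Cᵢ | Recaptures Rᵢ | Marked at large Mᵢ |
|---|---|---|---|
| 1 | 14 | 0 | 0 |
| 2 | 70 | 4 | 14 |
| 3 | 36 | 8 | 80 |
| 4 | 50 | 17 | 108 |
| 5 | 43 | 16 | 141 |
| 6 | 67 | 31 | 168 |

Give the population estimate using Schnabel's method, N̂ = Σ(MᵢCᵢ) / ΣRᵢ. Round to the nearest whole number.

N ≈ 350

Σ MᵢCᵢ = 0·14 + 14·70 + 80·36 + 108·50 + 141·43 + 168·67 = 0 + 980 + 2880 + 5400 + 6063 + 11256 = 26579
Σ Rᵢ = 0 + 4 + 8 + 17 + 16 + 31 = 76
N̂ = 26579 / 76 ≈ 349.7 → 350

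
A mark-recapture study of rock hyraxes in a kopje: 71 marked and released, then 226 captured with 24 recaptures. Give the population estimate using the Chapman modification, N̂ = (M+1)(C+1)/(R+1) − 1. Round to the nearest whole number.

N ≈ 653

N̂ = (71+1)(226+1)/(24+1) − 1 = 72·227/25 − 1
= 16344/25 − 1 ≈ 653.8 − 1 ≈ 652.8 → 653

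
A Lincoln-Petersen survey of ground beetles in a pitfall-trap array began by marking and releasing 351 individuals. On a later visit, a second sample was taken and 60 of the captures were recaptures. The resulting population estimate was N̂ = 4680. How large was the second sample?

From N = M·C/R: C = N·R / M = 4680·60 / 351 = 280800 / 351 = 800.

C = 800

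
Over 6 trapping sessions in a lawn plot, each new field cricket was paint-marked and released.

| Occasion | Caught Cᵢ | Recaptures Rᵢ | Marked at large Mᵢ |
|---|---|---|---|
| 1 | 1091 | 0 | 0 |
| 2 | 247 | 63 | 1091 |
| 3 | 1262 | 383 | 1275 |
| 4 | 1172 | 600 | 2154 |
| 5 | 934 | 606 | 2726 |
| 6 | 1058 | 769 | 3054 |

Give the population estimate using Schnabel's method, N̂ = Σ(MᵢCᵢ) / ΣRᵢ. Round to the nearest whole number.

Σ MᵢCᵢ = 0·1091 + 1091·247 + 1275·1262 + 2154·1172 + 2726·934 + 3054·1058 = 0 + 269477 + 1609050 + 2524488 + 2546084 + 3231132 = 10180231
Σ Rᵢ = 0 + 63 + 383 + 600 + 606 + 769 = 2421
N̂ = 10180231 / 2421 ≈ 4205.0 → 4205

N ≈ 4205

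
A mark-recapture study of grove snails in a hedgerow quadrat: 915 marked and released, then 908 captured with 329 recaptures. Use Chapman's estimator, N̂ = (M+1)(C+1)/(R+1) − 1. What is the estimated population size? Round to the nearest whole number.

N ≈ 2522

N̂ = (915+1)(908+1)/(329+1) − 1 = 916·909/330 − 1
= 832644/330 − 1 ≈ 2523.2 − 1 ≈ 2522.2 → 2522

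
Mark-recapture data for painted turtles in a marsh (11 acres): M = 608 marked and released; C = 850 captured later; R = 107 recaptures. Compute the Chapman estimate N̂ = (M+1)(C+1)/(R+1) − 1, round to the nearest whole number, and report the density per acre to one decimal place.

N̂ = 609·851/108 − 1 = 518259/108 − 1 ≈ 4797.7 → 4798
Density = N̂ / area = 4798 / 11 ≈ 436.18 → 436.2 per acre

density ≈ 436.2 painted turtles per acre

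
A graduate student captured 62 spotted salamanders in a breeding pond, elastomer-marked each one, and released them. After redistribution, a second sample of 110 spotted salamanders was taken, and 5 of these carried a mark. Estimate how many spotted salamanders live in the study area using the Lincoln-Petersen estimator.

N = 1364

N = (62 × 110) / 5 = 6820 / 5 = 1364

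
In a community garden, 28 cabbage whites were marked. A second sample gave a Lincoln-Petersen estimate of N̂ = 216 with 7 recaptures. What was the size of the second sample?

From N = M·C/R: C = N·R / M = 216·7 / 28 = 1512 / 28 = 54.

C = 54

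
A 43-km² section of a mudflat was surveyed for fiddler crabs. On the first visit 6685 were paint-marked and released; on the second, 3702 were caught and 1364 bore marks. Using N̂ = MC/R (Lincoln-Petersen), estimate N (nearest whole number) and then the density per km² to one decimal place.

N̂ = 6685·3702/1364 = 24747870/1364 ≈ 18143.6 → 18144
Density = N̂ / area = 18144 / 43 ≈ 421.95 → 422.0 per km²

density ≈ 422.0 fiddler crabs per km²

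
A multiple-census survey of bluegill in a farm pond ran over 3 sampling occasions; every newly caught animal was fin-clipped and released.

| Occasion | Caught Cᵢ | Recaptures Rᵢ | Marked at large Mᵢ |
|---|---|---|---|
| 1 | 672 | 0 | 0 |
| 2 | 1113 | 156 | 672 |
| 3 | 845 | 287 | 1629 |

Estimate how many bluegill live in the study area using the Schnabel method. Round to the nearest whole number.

N ≈ 4796

Σ MᵢCᵢ = 0·672 + 672·1113 + 1629·845 = 0 + 747936 + 1376505 = 2124441
Σ Rᵢ = 0 + 156 + 287 = 443
N̂ = 2124441 / 443 ≈ 4795.6 → 4796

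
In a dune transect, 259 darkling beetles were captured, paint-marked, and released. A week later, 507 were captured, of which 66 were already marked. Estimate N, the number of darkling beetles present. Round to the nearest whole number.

N ≈ 1990

N = (259 × 507) / 66 = 131313 / 66 ≈ 1989.6 → 1990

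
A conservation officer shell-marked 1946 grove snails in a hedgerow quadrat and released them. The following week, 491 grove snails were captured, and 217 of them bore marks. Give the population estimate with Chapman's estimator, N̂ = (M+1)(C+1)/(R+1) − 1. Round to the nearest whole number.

N̂ = (1946+1)(491+1)/(217+1) − 1 = 1947·492/218 − 1
= 957924/218 − 1 ≈ 4394.1 − 1 ≈ 4393.1 → 4393

N ≈ 4393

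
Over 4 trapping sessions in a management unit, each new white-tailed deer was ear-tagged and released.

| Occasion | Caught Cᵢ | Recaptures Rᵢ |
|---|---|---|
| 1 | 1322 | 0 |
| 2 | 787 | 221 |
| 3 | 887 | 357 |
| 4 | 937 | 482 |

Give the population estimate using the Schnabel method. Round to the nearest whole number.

Marked at large before each occasion: Mᵢ = Σⱼ<ᵢ (Cⱼ − Rⱼ) → M1=0, M2=1322, M3=1888, M4=2418
Σ MᵢCᵢ = 0·1322 + 1322·787 + 1888·887 + 2418·937 = 0 + 1040414 + 1674656 + 2265666 = 4980736
Σ Rᵢ = 0 + 221 + 357 + 482 = 1060
N̂ = 4980736 / 1060 ≈ 4698.8 → 4699

N ≈ 4699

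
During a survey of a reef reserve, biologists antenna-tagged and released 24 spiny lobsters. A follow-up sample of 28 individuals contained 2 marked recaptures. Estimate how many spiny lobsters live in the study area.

N = 336

N = (24 × 28) / 2 = 672 / 2 = 336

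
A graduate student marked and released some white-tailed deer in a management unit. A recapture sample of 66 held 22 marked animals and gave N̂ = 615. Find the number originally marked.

From N = M·C/R: M = N·R / C = 615·22 / 66 = 13530 / 66 = 205.

M = 205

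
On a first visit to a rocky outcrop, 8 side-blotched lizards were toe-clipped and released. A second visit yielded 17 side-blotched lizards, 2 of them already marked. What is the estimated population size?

Lincoln-Petersen assumes M/N = R/C, so N = M·C / R.
N = (8 × 17) / 2 = 136 / 2 = 68

N = 68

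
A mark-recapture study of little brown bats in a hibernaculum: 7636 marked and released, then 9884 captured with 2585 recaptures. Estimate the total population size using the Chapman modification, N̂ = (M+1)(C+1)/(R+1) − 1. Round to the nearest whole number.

N̂ = (7636+1)(9884+1)/(2585+1) − 1 = 7637·9885/2586 − 1
= 75491745/2586 − 1 ≈ 29192.48 − 1 ≈ 29191.48 → 29191

N ≈ 29,191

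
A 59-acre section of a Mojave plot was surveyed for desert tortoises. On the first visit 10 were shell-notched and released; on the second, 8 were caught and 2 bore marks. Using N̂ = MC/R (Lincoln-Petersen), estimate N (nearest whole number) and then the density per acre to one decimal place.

density ≈ 0.7 desert tortoises per acre

N̂ = 10·8/2 = 80/2 = 40
Density = N̂ / area = 40 / 59 ≈ 0.68 → 0.7 per acre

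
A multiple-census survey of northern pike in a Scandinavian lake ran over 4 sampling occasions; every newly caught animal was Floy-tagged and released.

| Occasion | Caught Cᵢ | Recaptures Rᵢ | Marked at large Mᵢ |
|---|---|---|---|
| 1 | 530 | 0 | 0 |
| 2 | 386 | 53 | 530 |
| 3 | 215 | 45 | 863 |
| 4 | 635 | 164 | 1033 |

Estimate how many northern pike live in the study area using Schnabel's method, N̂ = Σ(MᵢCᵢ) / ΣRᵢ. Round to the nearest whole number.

Σ MᵢCᵢ = 0·530 + 530·386 + 863·215 + 1033·635 = 0 + 204580 + 185545 + 655955 = 1046080
Σ Rᵢ = 0 + 53 + 45 + 164 = 262
N̂ = 1046080 / 262 ≈ 3992.7 → 3993

N ≈ 3993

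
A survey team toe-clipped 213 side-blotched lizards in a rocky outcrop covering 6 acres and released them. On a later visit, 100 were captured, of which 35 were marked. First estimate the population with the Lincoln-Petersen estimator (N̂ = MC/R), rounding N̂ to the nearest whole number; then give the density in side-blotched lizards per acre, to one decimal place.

N̂ = 213·100/35 = 21300/35 ≈ 608.6 → 609
Density = N̂ / area = 609 / 6 ≈ 101.50 → 101.5 per acre

density ≈ 101.5 side-blotched lizards per acre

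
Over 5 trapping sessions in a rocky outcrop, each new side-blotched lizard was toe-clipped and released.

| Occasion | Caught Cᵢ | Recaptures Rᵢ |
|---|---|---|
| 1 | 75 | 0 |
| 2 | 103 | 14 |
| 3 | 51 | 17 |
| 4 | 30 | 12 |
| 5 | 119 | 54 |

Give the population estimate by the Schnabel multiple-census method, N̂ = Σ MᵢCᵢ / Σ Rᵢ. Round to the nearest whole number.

N ≈ 492

Marked at large before each occasion: Mᵢ = Σⱼ<ᵢ (Cⱼ − Rⱼ) → M1=0, M2=75, M3=164, M4=198, M5=216
Σ MᵢCᵢ = 0·75 + 75·103 + 164·51 + 198·30 + 216·119 = 0 + 7725 + 8364 + 5940 + 25704 = 47733
Σ Rᵢ = 0 + 14 + 17 + 12 + 54 = 97
N̂ = 47733 / 97 ≈ 492.1 → 492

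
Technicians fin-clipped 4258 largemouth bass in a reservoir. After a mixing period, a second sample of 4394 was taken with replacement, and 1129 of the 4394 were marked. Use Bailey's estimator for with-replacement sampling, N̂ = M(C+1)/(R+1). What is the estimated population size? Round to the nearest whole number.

N̂ = 4258·(4394+1)/(1129+1) = 4258·4395/1130 = 18713910/1130 ≈ 16561.0 → 16561

N ≈ 16,561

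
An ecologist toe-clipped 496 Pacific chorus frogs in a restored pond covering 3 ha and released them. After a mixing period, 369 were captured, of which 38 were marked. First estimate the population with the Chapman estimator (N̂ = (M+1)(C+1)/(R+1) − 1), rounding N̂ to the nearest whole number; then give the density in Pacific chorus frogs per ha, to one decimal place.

density ≈ 1571.3 Pacific chorus frogs per ha

N̂ = 497·370/39 − 1 = 183890/39 − 1 ≈ 4714.1 → 4714
Density = N̂ / area = 4714 / 3 ≈ 1571.33 → 1571.3 per ha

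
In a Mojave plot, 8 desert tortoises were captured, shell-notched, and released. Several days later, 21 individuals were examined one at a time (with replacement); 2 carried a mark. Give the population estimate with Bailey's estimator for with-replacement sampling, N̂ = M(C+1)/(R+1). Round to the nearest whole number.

N̂ = 8·(21+1)/(2+1) = 8·22/3 = 176/3 ≈ 58.7 → 59

N ≈ 59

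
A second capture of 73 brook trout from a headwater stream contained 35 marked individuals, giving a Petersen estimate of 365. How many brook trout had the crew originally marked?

M = 175

From N = M·C/R: M = N·R / C = 365·35 / 73 = 12775 / 73 = 175.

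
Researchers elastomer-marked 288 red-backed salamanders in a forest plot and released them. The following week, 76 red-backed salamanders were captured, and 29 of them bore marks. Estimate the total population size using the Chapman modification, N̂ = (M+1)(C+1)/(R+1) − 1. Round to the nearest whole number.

N ≈ 741

N̂ = (288+1)(76+1)/(29+1) − 1 = 289·77/30 − 1
= 22253/30 − 1 ≈ 741.8 − 1 ≈ 740.8 → 741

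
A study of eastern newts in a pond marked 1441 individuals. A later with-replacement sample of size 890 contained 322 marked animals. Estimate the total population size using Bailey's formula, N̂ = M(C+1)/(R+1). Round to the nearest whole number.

N ≈ 3975

N̂ = 1441·(890+1)/(322+1) = 1441·891/323 = 1283931/323 ≈ 3975.0 → 3975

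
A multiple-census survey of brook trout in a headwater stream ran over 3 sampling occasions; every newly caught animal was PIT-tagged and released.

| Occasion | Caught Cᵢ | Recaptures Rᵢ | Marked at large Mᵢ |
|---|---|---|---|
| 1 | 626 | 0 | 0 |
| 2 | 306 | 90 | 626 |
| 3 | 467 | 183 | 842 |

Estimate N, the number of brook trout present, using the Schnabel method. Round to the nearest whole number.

Σ MᵢCᵢ = 0·626 + 626·306 + 842·467 = 0 + 191556 + 393214 = 584770
Σ Rᵢ = 0 + 90 + 183 = 273
N̂ = 584770 / 273 ≈ 2142.0 → 2142

N ≈ 2142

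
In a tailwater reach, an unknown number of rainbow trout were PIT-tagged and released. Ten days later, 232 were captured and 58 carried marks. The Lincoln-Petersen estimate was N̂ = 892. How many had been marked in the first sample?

M = 223

From N = M·C/R: M = N·R / C = 892·58 / 232 = 51736 / 232 = 223.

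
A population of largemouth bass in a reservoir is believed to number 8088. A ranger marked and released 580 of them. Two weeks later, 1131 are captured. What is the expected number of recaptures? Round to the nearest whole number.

expected recaptures ≈ 81

The marked fraction of the population is 580/8088, so in a sample of 1131 expect C·(M/N) marked.
E[R] = 580 × 1131 / 8088 = 655980 / 8088 ≈ 81.1 → 81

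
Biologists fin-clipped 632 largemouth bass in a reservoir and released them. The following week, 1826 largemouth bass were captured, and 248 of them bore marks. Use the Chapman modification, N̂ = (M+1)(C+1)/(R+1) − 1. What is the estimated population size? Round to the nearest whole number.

N ≈ 4644

N̂ = (632+1)(1826+1)/(248+1) − 1 = 633·1827/249 − 1
= 1156491/249 − 1 ≈ 4644.5 − 1 ≈ 4643.5 → 4644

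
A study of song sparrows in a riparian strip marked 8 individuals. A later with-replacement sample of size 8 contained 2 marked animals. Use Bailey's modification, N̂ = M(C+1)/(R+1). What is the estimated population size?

N = 24

N̂ = 8·(8+1)/(2+1) = 8·9/3 = 72/3 = 24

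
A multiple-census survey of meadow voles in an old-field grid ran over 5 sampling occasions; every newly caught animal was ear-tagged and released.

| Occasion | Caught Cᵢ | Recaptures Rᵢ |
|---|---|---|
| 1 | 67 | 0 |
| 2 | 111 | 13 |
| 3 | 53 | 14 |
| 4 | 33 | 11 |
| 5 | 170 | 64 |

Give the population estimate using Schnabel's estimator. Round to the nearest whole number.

N ≈ 601

Marked at large before each occasion: Mᵢ = Σⱼ<ᵢ (Cⱼ − Rⱼ) → M1=0, M2=67, M3=165, M4=204, M5=226
Σ MᵢCᵢ = 0·67 + 67·111 + 165·53 + 204·33 + 226·170 = 0 + 7437 + 8745 + 6732 + 38420 = 61334
Σ Rᵢ = 0 + 13 + 14 + 11 + 64 = 102
N̂ = 61334 / 102 ≈ 601.3 → 601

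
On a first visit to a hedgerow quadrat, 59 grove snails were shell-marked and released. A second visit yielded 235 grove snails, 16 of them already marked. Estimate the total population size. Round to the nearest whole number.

N ≈ 867

N = (59 × 235) / 16 = 13865 / 16 ≈ 866.6 → 867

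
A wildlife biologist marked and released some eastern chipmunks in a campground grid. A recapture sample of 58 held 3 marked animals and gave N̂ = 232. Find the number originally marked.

M = 12

From N = M·C/R: M = N·R / C = 232·3 / 58 = 696 / 58 = 12.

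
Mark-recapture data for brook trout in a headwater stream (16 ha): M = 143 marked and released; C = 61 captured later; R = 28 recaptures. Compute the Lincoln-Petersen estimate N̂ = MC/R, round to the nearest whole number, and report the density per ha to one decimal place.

N̂ = 143·61/28 = 8723/28 ≈ 311.5 → 312
Density = N̂ / area = 312 / 16 ≈ 19.50 → 19.5 per ha

density ≈ 19.5 brook trout per ha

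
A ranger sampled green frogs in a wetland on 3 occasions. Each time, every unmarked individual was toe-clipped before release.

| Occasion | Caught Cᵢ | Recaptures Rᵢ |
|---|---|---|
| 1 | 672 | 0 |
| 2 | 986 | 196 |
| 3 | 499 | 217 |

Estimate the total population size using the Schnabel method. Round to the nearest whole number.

N ≈ 3371

Marked at large before each occasion: Mᵢ = Σⱼ<ᵢ (Cⱼ − Rⱼ) → M1=0, M2=672, M3=1462
Σ MᵢCᵢ = 0·672 + 672·986 + 1462·499 = 0 + 662592 + 729538 = 1392130
Σ Rᵢ = 0 + 196 + 217 = 413
N̂ = 1392130 / 413 ≈ 3370.8 → 3371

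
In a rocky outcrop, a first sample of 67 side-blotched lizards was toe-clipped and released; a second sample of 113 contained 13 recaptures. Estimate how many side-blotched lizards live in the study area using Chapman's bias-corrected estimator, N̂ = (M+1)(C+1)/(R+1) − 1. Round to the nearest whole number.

N̂ = (67+1)(113+1)/(13+1) − 1 = 68·114/14 − 1
= 7752/14 − 1 ≈ 553.7 − 1 ≈ 552.7 → 553

N ≈ 553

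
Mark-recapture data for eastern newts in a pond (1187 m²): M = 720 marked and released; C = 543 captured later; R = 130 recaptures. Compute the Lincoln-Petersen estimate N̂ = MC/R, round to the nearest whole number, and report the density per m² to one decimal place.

density ≈ 2.5 eastern newts per m²

N̂ = 720·543/130 = 390960/130 ≈ 3007.4 → 3007
Density = N̂ / area = 3007 / 1187 ≈ 2.53 → 2.5 per m²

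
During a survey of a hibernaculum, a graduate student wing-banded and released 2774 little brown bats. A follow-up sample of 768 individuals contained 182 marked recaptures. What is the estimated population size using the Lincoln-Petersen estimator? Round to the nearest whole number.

N ≈ 11,706

N = (2774 × 768) / 182 = 2130432 / 182 ≈ 11705.7 → 11706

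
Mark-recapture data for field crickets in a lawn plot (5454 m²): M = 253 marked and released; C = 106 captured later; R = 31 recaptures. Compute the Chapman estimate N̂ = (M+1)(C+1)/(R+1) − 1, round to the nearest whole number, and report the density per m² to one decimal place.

density ≈ 0.2 field crickets per m²

N̂ = 254·107/32 − 1 = 27178/32 − 1 ≈ 848.3 → 848
Density = N̂ / area = 848 / 5454 ≈ 0.16 → 0.2 per m²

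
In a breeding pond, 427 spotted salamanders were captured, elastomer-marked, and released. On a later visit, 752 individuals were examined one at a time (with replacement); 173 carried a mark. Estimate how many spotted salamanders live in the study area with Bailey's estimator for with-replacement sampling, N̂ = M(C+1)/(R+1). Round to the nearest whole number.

N ≈ 1848

N̂ = 427·(752+1)/(173+1) = 427·753/174 = 321531/174 ≈ 1847.9 → 1848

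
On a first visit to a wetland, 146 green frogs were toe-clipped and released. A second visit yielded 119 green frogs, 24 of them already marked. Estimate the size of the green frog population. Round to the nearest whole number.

Lincoln-Petersen assumes M/N = R/C, so N = M·C / R.
N = (146 × 119) / 24 = 17374 / 24 ≈ 723.9 → 724

N ≈ 724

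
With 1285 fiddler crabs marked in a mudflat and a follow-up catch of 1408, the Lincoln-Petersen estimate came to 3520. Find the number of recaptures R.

From N = M·C/R: R = M·C / N = 1285·1408 / 3520 = 1809280 / 3520 = 514.

R = 514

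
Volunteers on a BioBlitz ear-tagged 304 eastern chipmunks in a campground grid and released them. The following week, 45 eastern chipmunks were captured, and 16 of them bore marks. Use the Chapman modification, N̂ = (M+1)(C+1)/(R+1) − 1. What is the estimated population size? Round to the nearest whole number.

N̂ = (304+1)(45+1)/(16+1) − 1 = 305·46/17 − 1
= 14030/17 − 1 ≈ 825.3 − 1 ≈ 824.3 → 824

N ≈ 824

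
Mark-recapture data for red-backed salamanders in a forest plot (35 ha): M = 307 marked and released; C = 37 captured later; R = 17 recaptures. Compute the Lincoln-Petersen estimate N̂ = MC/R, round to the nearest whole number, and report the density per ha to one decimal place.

density ≈ 19.1 red-backed salamanders per ha

N̂ = 307·37/17 = 11359/17 ≈ 668.2 → 668
Density = N̂ / area = 668 / 35 ≈ 19.09 → 19.1 per ha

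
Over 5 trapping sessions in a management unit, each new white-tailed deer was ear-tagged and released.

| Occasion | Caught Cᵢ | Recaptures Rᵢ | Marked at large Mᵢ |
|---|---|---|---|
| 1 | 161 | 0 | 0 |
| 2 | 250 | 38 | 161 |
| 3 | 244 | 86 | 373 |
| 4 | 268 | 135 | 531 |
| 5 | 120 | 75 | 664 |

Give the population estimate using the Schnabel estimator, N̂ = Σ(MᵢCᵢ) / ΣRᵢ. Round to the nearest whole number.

Σ MᵢCᵢ = 0·161 + 161·250 + 373·244 + 531·268 + 664·120 = 0 + 40250 + 91012 + 142308 + 79680 = 353250
Σ Rᵢ = 0 + 38 + 86 + 135 + 75 = 334
N̂ = 353250 / 334 ≈ 1057.6 → 1058

N ≈ 1058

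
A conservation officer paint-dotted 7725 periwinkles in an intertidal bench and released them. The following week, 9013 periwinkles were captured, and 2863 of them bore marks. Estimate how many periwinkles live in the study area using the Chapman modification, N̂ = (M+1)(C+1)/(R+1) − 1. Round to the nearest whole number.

N̂ = (7725+1)(9013+1)/(2863+1) − 1 = 7726·9014/2864 − 1
= 69642164/2864 − 1 ≈ 24316.4 − 1 ≈ 24315.4 → 24315

N ≈ 24,315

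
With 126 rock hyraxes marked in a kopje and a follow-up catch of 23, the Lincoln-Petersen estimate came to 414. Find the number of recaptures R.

From N = M·C/R: R = M·C / N = 126·23 / 414 = 2898 / 414 = 7.

R = 7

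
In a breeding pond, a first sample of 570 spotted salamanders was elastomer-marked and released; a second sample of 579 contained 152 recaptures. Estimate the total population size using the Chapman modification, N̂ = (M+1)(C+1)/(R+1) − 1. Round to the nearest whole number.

N ≈ 2164

N̂ = (570+1)(579+1)/(152+1) − 1 = 571·580/153 − 1
= 331180/153 − 1 ≈ 2164.6 − 1 ≈ 2163.6 → 2164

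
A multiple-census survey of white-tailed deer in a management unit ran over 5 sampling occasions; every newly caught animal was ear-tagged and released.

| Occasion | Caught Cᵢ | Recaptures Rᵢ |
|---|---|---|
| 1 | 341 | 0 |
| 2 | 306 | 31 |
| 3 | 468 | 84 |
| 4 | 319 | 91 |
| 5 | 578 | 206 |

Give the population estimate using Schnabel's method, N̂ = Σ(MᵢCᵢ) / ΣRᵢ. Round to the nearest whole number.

N ≈ 3450

Marked at large before each occasion: Mᵢ = Σⱼ<ᵢ (Cⱼ − Rⱼ) → M1=0, M2=341, M3=616, M4=1000, M5=1228
Σ MᵢCᵢ = 0·341 + 341·306 + 616·468 + 1000·319 + 1228·578 = 0 + 104346 + 288288 + 319000 + 709784 = 1421418
Σ Rᵢ = 0 + 31 + 84 + 91 + 206 = 412
N̂ = 1421418 / 412 ≈ 3450.0 → 3450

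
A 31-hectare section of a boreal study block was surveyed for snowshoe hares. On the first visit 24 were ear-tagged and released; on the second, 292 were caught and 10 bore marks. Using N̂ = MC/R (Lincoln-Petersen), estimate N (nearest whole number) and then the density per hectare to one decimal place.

N̂ = 24·292/10 = 7008/10 ≈ 700.8 → 701
Density = N̂ / area = 701 / 31 ≈ 22.61 → 22.6 per hectare

density ≈ 22.6 snowshoe hares per hectare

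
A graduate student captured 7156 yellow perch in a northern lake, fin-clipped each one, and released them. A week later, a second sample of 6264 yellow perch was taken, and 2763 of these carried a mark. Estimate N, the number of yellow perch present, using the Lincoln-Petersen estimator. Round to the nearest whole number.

N ≈ 16,223

If marked individuals mix randomly, R/C ≈ M/N, giving N ≈ M·C/R.
N = (7156 × 6264) / 2763 = 44825184 / 2763 ≈ 16223.4 → 16223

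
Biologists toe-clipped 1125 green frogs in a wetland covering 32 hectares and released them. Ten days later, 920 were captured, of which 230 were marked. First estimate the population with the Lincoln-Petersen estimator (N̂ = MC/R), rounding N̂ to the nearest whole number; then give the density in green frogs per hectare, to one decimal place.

density ≈ 140.6 green frogs per hectare

N̂ = 1125·920/230 = 1035000/230 = 4500
Density = N̂ / area = 4500 / 32 ≈ 140.62 → 140.6 per hectare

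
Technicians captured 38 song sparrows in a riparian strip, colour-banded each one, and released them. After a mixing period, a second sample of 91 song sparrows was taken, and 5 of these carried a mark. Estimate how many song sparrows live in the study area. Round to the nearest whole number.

The marked fraction in the recapture sample should equal the marked fraction in the population: 5/91 = 38/N.
N = (38 × 91) / 5 = 3458 / 5 ≈ 691.6 → 692

N ≈ 692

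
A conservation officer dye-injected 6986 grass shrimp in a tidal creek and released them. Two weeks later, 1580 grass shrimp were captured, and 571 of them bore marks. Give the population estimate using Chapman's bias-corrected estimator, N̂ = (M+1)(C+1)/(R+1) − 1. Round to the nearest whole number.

N̂ = (6986+1)(1580+1)/(571+1) − 1 = 6987·1581/572 − 1
= 11046447/572 − 1 ≈ 19312.0 − 1 ≈ 19311.0 → 19311

N ≈ 19,311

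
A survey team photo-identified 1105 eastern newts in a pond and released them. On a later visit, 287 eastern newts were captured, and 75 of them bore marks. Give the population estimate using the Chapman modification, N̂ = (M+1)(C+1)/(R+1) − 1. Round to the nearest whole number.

N ≈ 4190

N̂ = (1105+1)(287+1)/(75+1) − 1 = 1106·288/76 − 1
= 318528/76 − 1 ≈ 4191.2 − 1 ≈ 4190.2 → 4190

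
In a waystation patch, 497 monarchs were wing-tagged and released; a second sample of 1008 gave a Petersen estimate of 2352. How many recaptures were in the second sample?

R = 213

From N = M·C/R: R = M·C / N = 497·1008 / 2352 = 500976 / 2352 = 213.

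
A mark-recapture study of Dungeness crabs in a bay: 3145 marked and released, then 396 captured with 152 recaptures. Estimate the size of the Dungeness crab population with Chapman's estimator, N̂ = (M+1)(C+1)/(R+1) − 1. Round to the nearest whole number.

N̂ = (3145+1)(396+1)/(152+1) − 1 = 3146·397/153 − 1
= 1248962/153 − 1 ≈ 8163.2 − 1 ≈ 8162.2 → 8162

N ≈ 8162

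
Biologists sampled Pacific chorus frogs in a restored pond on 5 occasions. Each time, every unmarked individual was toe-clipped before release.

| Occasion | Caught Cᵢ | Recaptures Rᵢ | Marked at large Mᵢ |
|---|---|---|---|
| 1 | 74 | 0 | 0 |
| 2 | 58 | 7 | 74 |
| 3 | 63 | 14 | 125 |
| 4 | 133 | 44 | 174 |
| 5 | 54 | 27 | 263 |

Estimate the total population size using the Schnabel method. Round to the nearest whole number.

Σ MᵢCᵢ = 0·74 + 74·58 + 125·63 + 174·133 + 263·54 = 0 + 4292 + 7875 + 23142 + 14202 = 49511
Σ Rᵢ = 0 + 7 + 14 + 44 + 27 = 92
N̂ = 49511 / 92 ≈ 538.2 → 538

N ≈ 538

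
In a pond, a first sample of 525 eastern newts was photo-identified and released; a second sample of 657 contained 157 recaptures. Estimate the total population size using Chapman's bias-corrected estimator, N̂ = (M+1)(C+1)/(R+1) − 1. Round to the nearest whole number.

N ≈ 2190

N̂ = (525+1)(657+1)/(157+1) − 1 = 526·658/158 − 1
= 346108/158 − 1 ≈ 2190.6 − 1 ≈ 2189.6 → 2190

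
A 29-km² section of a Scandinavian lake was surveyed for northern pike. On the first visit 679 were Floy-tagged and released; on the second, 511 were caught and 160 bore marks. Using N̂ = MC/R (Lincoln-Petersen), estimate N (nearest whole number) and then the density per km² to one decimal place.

density ≈ 74.8 northern pike per km²

N̂ = 679·511/160 = 346969/160 ≈ 2168.6 → 2169
Density = N̂ / area = 2169 / 29 ≈ 74.79 → 74.8 per km²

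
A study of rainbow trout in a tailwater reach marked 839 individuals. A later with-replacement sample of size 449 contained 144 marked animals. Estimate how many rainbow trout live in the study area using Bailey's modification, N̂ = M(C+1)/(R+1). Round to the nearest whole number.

N ≈ 2604

N̂ = 839·(449+1)/(144+1) = 839·450/145 = 377550/145 ≈ 2603.8 → 2604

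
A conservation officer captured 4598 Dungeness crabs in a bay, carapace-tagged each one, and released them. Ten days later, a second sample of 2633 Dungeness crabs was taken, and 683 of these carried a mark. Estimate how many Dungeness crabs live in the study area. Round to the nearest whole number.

N ≈ 17,726

N = (4598 × 2633) / 683 = 12106534 / 683 ≈ 17725.5 → 17726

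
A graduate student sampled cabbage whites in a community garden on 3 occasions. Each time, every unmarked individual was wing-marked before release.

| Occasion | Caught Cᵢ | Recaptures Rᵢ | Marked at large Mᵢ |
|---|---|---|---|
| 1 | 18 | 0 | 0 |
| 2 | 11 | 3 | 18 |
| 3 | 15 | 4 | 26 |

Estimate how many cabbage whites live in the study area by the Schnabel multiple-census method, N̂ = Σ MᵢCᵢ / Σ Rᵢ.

N = 84

Σ MᵢCᵢ = 0·18 + 18·11 + 26·15 = 0 + 198 + 390 = 588
Σ Rᵢ = 0 + 3 + 4 = 7
N̂ = 588 / 7 = 84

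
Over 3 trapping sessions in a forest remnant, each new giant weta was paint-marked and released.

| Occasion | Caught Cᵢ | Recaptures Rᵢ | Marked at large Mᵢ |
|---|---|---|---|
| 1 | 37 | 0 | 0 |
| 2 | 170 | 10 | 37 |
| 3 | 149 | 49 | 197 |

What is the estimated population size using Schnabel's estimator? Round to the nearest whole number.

Σ MᵢCᵢ = 0·37 + 37·170 + 197·149 = 0 + 6290 + 29353 = 35643
Σ Rᵢ = 0 + 10 + 49 = 59
N̂ = 35643 / 59 ≈ 604.1 → 604

N ≈ 604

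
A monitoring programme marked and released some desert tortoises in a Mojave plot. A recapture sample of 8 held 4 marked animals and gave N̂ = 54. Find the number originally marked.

From N = M·C/R: M = N·R / C = 54·4 / 8 = 216 / 8 = 27.

M = 27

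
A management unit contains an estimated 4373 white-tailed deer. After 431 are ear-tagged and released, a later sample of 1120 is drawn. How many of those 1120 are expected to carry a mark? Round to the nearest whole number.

expected recaptures ≈ 110

The marked fraction of the population is 431/4373, so in a sample of 1120 expect C·(M/N) marked.
E[R] = 431 × 1120 / 4373 = 482720 / 4373 ≈ 110.4 → 110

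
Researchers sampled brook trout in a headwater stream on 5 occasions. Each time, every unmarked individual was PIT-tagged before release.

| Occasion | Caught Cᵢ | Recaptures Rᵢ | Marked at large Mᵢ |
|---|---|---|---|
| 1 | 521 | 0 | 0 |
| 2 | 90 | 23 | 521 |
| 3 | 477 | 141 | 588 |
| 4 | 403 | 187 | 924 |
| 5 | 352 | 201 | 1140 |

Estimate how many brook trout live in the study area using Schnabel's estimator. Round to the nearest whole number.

Σ MᵢCᵢ = 0·521 + 521·90 + 588·477 + 924·403 + 1140·352 = 0 + 46890 + 280476 + 372372 + 401280 = 1101018
Σ Rᵢ = 0 + 23 + 141 + 187 + 201 = 552
N̂ = 1101018 / 552 ≈ 1994.6 → 1995

N ≈ 1995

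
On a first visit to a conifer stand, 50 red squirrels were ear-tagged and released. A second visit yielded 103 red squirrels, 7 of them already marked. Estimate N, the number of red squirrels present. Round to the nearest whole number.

N = (50 × 103) / 7 = 5150 / 7 ≈ 735.7 → 736

N ≈ 736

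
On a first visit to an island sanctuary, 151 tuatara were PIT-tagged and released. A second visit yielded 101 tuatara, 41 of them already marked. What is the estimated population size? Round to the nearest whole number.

N = (151 × 101) / 41 = 15251 / 41 ≈ 372.0 → 372

N ≈ 372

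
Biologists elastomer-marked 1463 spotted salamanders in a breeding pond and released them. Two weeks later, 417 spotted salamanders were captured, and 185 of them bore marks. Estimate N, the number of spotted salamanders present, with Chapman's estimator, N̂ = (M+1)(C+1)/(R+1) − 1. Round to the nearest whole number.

N ≈ 3289

N̂ = (1463+1)(417+1)/(185+1) − 1 = 1464·418/186 − 1
= 611952/186 − 1 ≈ 3290.1 − 1 ≈ 3289.1 → 3289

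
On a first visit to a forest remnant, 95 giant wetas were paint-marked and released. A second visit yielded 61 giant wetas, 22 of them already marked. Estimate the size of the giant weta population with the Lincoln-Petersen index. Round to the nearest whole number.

N ≈ 263

Lincoln-Petersen assumes M/N = R/C, so N = M·C / R.
N = (95 × 61) / 22 = 5795 / 22 ≈ 263.4 → 263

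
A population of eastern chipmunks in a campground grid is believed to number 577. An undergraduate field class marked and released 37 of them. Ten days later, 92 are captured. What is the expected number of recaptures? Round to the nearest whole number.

Expected recaptures E[R] = M·C / N.
E[R] = 37 × 92 / 577 = 3404 / 577 ≈ 5.9 → 6

expected recaptures ≈ 6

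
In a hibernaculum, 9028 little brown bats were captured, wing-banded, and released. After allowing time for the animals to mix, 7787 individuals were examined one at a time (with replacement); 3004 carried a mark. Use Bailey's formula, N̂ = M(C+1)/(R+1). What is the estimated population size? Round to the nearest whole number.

N ≈ 23,398

N̂ = 9028·(7787+1)/(3004+1) = 9028·7788/3005 = 70310064/3005 ≈ 23397.7 → 23398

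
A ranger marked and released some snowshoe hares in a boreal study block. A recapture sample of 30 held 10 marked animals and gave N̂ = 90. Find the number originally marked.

M = 30

From N = M·C/R: M = N·R / C = 90·10 / 30 = 900 / 30 = 30.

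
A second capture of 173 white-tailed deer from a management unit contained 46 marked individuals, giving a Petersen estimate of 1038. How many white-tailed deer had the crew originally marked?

M = 276

From N = M·C/R: M = N·R / C = 1038·46 / 173 = 47748 / 173 = 276.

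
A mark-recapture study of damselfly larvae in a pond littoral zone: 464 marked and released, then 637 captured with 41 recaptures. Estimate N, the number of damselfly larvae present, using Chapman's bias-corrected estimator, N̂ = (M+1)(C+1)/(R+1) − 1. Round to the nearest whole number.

N̂ = (464+1)(637+1)/(41+1) − 1 = 465·638/42 − 1
= 296670/42 − 1 ≈ 7063.6 − 1 ≈ 7062.6 → 7063

N ≈ 7063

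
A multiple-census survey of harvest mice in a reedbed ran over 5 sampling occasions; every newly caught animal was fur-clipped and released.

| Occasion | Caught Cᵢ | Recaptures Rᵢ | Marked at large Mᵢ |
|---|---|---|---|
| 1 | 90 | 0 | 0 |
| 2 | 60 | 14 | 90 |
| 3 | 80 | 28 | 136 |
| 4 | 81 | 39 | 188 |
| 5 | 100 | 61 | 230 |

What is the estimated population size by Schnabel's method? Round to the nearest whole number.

N ≈ 384

Σ MᵢCᵢ = 0·90 + 90·60 + 136·80 + 188·81 + 230·100 = 0 + 5400 + 10880 + 15228 + 23000 = 54508
Σ Rᵢ = 0 + 14 + 28 + 39 + 61 = 142
N̂ = 54508 / 142 ≈ 383.9 → 384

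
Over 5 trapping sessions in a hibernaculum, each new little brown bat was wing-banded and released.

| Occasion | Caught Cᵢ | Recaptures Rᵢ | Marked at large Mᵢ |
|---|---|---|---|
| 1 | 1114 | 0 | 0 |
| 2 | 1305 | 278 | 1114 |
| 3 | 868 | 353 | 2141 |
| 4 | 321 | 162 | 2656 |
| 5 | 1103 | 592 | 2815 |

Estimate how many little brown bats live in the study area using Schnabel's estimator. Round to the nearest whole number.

N ≈ 5249

Σ MᵢCᵢ = 0·1114 + 1114·1305 + 2141·868 + 2656·321 + 2815·1103 = 0 + 1453770 + 1858388 + 852576 + 3104945 = 7269679
Σ Rᵢ = 0 + 278 + 353 + 162 + 592 = 1385
N̂ = 7269679 / 1385 ≈ 5248.9 → 5249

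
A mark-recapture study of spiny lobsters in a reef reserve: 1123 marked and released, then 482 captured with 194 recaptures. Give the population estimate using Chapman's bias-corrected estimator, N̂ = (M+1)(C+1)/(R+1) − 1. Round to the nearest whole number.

N ≈ 2783

N̂ = (1123+1)(482+1)/(194+1) − 1 = 1124·483/195 − 1
= 542892/195 − 1 ≈ 2784.1 − 1 ≈ 2783.1 → 2783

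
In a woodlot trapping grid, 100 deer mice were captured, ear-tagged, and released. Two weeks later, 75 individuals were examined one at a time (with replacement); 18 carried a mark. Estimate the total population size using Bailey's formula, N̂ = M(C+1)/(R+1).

N̂ = 100·(75+1)/(18+1) = 100·76/19 = 7600/19 = 400

N = 400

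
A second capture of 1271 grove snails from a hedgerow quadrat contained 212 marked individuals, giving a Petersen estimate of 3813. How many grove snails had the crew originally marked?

M = 636

From N = M·C/R: M = N·R / C = 3813·212 / 1271 = 808356 / 1271 = 636.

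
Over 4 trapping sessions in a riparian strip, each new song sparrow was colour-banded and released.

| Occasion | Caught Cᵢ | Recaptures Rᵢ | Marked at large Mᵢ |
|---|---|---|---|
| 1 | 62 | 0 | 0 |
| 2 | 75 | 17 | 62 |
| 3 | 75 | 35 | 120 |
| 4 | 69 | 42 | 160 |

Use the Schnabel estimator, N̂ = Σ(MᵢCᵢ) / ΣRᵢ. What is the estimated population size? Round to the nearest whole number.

Σ MᵢCᵢ = 0·62 + 62·75 + 120·75 + 160·69 = 0 + 4650 + 9000 + 11040 = 24690
Σ Rᵢ = 0 + 17 + 35 + 42 = 94
N̂ = 24690 / 94 ≈ 262.7 → 263

N ≈ 263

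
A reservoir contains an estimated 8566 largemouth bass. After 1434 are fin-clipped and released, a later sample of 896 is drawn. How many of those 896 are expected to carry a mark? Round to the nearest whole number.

expected recaptures ≈ 150

Expected recaptures E[R] = M·C / N.
E[R] = 1434 × 896 / 8566 = 1284864 / 8566 ≈ 150.0 → 150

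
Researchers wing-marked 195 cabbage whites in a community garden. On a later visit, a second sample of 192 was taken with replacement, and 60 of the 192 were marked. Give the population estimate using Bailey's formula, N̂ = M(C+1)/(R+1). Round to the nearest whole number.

N ≈ 617

N̂ = 195·(192+1)/(60+1) = 195·193/61 = 37635/61 ≈ 617.0 → 617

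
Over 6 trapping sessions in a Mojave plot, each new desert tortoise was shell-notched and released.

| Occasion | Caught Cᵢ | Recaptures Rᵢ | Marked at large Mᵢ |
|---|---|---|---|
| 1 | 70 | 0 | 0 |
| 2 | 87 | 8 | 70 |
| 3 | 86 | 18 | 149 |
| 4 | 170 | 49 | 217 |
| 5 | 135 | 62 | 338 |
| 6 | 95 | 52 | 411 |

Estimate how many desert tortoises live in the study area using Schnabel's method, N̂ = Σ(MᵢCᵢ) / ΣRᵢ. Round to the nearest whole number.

Σ MᵢCᵢ = 0·70 + 70·87 + 149·86 + 217·170 + 338·135 + 411·95 = 0 + 6090 + 12814 + 36890 + 45630 + 39045 = 140469
Σ Rᵢ = 0 + 8 + 18 + 49 + 62 + 52 = 189
N̂ = 140469 / 189 ≈ 743.2 → 743

N ≈ 743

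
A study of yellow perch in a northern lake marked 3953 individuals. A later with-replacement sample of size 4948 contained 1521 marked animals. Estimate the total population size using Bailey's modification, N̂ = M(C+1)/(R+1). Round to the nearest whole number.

N̂ = 3953·(4948+1)/(1521+1) = 3953·4949/1522 = 19563397/1522 ≈ 12853.7 → 12854

N ≈ 12,854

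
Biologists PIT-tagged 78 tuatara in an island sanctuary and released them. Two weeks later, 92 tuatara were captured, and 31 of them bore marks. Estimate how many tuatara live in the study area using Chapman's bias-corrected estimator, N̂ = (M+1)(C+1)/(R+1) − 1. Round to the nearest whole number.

N̂ = (78+1)(92+1)/(31+1) − 1 = 79·93/32 − 1
= 7347/32 − 1 ≈ 229.6 − 1 ≈ 228.6 → 229

N ≈ 229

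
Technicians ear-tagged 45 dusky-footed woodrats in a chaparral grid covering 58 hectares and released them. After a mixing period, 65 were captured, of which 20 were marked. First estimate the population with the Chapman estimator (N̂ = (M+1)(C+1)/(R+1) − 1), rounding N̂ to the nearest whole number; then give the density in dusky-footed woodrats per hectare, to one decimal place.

N̂ = 46·66/21 − 1 = 3036/21 − 1 ≈ 143.6 → 144
Density = N̂ / area = 144 / 58 ≈ 2.48 → 2.5 per hectare

density ≈ 2.5 dusky-footed woodrats per hectare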